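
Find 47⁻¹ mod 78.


Use the extended Euclidean algorithm to write 1 = 47·s + 78·t; then s mod 78 is the inverse.
Euclidean algorithm:
  47 = 0·78 + 47
  78 = 1·47 + 31
  47 = 1·31 + 16
  31 = 1·16 + 15
  16 = 1·15 + 1
  15 = 15·1 + 0
gcd(47,78) = 1
Back-substitution gives: 47·(5) + 78·(-3) = 1
So 47⁻¹ ≡ 5 ≡ 5 (mod 78)
Check: 47 × 5 = 235 ≡ 1 (mod 78) ✓

47⁻¹ ≡ 5 (mod 78)


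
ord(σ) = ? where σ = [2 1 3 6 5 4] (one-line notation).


Cycle decomposition: (1 2) (4 6)
Cycle lengths: 2, 2
Order = lcm(2, 2) = 2

ord(σ) = 2


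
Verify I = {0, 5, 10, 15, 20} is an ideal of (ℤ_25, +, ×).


Check ideal conditions for I = {0, 5, 10, 15, 20} in ℤ_25:
(1) I is an additive subgroup? Yes
(2) For r ∈ ℤ_25 and a ∈ I: r·a ∈ I? Yes

Yes, I is an ideal of ℤ_25


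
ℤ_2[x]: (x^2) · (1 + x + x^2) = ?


Expand and collect like terms; reduce coefficients mod 2:
x^0: 0·1 = 0 ≡ 0 (mod 2)
x^1: 0·1 + 0·1 = 0 ≡ 0 (mod 2)
x^2: 0·1 + 0·1 + 1·1 = 1 ≡ 1 (mod 2)
x^3: 0·1 + 1·1 = 1 ≡ 1 (mod 2)
x^4: 1·1 = 1 ≡ 1 (mod 2)
Result: x^2 + x^3 + x^4

f · g = x^2 + x^3 + x^4


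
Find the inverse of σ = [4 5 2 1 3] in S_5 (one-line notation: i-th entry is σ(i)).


To find σ⁻¹, swap domain and range:
σ(1) = 4 → σ⁻¹(4) = 1
σ(2) = 5 → σ⁻¹(5) = 2
σ(3) = 2 → σ⁻¹(2) = 3
σ(4) = 1 → σ⁻¹(1) = 4
σ(5) = 3 → σ⁻¹(3) = 5

σ⁻¹ = [4 3 5 1 2]


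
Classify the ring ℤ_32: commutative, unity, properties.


ℤ_32 is a commutative ring with unity 1; 32 = 2×16 is composite, so 2·16 ≡ 0 gives zero divisors (not an integral domain)
Commutative: Yes
Integral domain: No
Has unity: Yes

ℤ_32: Commutative=Yes, Unity=Yes


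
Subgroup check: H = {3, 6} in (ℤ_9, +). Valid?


Subgroup test for H = {3, 6} in (ℤ_9, +):
(1) 0 ∈ H? No
(2) Closure: for all a,b ∈ H, (a+b) mod 9 ∈ H? No  [counterexample: 3 + 6 = 0 ∉ H]
(3) Inverses: for all a ∈ H, -a mod 9 ∈ H? Yes

No, H is not a subgroup of ℤ_9


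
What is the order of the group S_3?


|S_n| = n! (number of permutations of n symbols)
|S_3| = 3! = 6

|S_3| = 6


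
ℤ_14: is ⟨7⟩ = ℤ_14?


g generates ℤ_n iff gcd(g, n) = 1
gcd(7, 14) = 7
Since gcd = 7 ≠ 1, ⟨7⟩ has order 2 < 14, so 7 is not a generator.

No, 7 does not generate ℤ_14


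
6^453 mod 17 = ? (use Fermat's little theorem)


Fermat's little theorem: if p is prime and gcd(a,p)=1, then a^(p-1) ≡ 1 (mod p)
p = 17 is prime, gcd(6,17) = 1
Reduce exponent: 453 mod 16 = 5
So 6^453 ≡ 6^5 (mod 17)
6^5 mod 17 = 7

6^453 ≡ 7 (mod 17)


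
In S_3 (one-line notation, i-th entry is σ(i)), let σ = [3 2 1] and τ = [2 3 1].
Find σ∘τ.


σ∘τ: apply τ first, then σ
1 →τ 2 →σ 2
2 →τ 3 →σ 1
3 →τ 1 →σ 3

σ∘τ = [2 1 3]


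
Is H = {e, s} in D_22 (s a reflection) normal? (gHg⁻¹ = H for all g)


H = {e, s} in D_22 (s a reflection)
r·s·r⁻¹ = sr⁻² ≠ s for n ≥ 3, so {e, s} is not closed under conjugation

No, not a normal subgroup


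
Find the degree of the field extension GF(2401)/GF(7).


GF(2401) = GF(7^4), so the extension degree is 4

[GF(2401)/GF(7)] = 4


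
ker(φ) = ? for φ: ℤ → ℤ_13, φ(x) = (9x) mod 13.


Kernel = preimage of identity
ker(φ) = {x ∈ ℤ : 9x ≡ 0 (mod 13)}. gcd(9,13) = 1, so 9x ≡ 0 (mod 13) ⟺ x ≡ 0 (mod 13/1 = 13). Hence ker(φ) = 13ℤ

ker(φ) = 13ℤ


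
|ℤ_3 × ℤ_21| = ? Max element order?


|ℤ_3 × ℤ_21| = 3 × 21 = 63
Max element order = lcm(3,21) = 21
Cyclic? No (gcd=3)

|ℤ_3×ℤ_21| = 63, max element order = 21


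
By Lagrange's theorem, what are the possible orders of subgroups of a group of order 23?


Lagrange's theorem: |H| divides |G|
|G| = 23
Divisors of 23: 1, 23

Possible subgroup orders: {1, 23}


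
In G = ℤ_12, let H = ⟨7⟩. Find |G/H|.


|⟨7⟩| = n / gcd(7, 12) = 12 / 1 = 12
H is normal (ℤ_12 is abelian).
|G/H| = |G| / |H| = 12 / 12 = 1

|G/H| = 1


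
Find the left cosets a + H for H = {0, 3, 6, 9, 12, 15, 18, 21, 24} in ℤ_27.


H = {0, 3, 6, 9, 12, 15, 18, 21, 24}, |H| = 9
Number of cosets = |G|/|H| = 27/9 = 3
0 + H = {0, 3, 6, 9, 12, 15, 18, 21, 24}
1 + H = {1, 4, 7, 10, 13, 16, 19, 22, 25}
2 + H = {2, 5, 8, 11, 14, 17, 20, 23, 26}

Cosets: 0+H={0,3,6,9,12,15,18,21,24}; 1+H={1,4,7,10,13,16,19,22,25}; 2+H={2,5,8,11,14,17,20,23,26}


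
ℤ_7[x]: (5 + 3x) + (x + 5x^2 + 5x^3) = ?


Add coefficients mod 7:
x^0: 5 + 0 = 5 (mod 7)
x^1: 3 + 1 = 4 (mod 7)
x^2: 0 + 5 = 5 (mod 7)
x^3: 0 + 5 = 5 (mod 7)
Result: 5 + 4x + 5x^2 + 5x^3

f + g = 5 + 4x + 5x^2 + 5x^3


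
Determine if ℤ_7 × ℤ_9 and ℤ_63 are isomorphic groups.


Comparing ℤ_7 × ℤ_9 and ℤ_63:
gcd(7,9) = 1, so ℤ_7 × ℤ_9 ≅ ℤ_63 (CRT)

Yes, ℤ_7 × ℤ_9 ≅ ℤ_63


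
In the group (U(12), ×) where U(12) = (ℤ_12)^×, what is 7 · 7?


Operation: multiplication mod 12
7 · 7 = (a × b) mod 12 with a = 7, b = 7

7 · 7 = 1


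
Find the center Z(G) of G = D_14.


Z(G) = {g ∈ G | gx = xg for all x ∈ G}
For even n, Z(D_n) = {e, r^(n/2)}: the 180° rotation r^7 commutes with every reflection and rotation

Z(D_14) = {e, r^7}


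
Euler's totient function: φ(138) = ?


Factor n: 138 = 2 × 3 × 23
φ(n) = n · ∏(1 - 1/p) over distinct primes p | n
φ(138) = 138 · (1 - 1/2) · (1 - 1/3) · (1 - 1/23) = 44

φ(138) = 44


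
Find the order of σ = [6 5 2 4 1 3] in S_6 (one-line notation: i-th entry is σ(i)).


Cycle decomposition: (1 6 3 2 5)
Cycle lengths: 5
Order = lcm(5) = 5

ord(σ) = 5


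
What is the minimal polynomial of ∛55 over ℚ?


∛55 satisfies x³ - 55 = 0, irreducible over ℚ (no rational root; 55 is not a perfect cube)

Minimal polynomial: x³ - 55


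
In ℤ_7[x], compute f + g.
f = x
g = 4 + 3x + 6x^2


Add coefficients mod 7:
x^0: 0 + 4 = 4 (mod 7)
x^1: 1 + 3 = 4 (mod 7)
x^2: 0 + 6 = 6 (mod 7)
Result: 4 + 4x + 6x^2

f + g = 4 + 4x + 6x^2


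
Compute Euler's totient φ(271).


Factor n: 271 = 271
φ(n) = n · ∏(1 - 1/p) over distinct primes p | n
φ(271) = 271 · (1 - 1/271) = 270

φ(271) = 270


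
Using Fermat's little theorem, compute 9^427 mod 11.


Fermat's little theorem: if p is prime and gcd(a,p)=1, then a^(p-1) ≡ 1 (mod p)
p = 11 is prime, gcd(9,11) = 1
Reduce exponent: 427 mod 10 = 7
So 9^427 ≡ 9^7 (mod 11)
9^7 mod 11 = 4

9^427 ≡ 4 (mod 11)


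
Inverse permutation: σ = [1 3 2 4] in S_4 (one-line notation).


To find σ⁻¹, swap domain and range:
σ(1) = 1 → σ⁻¹(1) = 1
σ(2) = 3 → σ⁻¹(3) = 2
σ(3) = 2 → σ⁻¹(2) = 3
σ(4) = 4 → σ⁻¹(4) = 4

σ⁻¹ = [1 3 2 4]


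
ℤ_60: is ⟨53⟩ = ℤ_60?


g generates ℤ_n iff gcd(g, n) = 1
gcd(53, 60) = 1
Since gcd = 1, 53 is a generator.

Yes, 53 generates ℤ_60


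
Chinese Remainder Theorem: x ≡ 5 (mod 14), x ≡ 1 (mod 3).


m₁ = 14, m₂ = 3, gcd = 1, so CRT applies. M = m₁·m₂ = 42
Let M₁ = M/m₁ = 3, M₂ = M/m₂ = 14
Find y₁ ≡ M₁⁻¹ (mod m₁): 3⁻¹ ≡ 5 (mod 14)
Find y₂ ≡ M₂⁻¹ (mod m₂): 14⁻¹ ≡ 2 (mod 3)
x = a₁·M₁·y₁ + a₂·M₂·y₂ = 5·3·5 + 1·14·2 = 103
Reduce mod 42: x ≡ 19
Check: 19 mod 14 = 5 ✓, 19 mod 3 = 1 ✓

x ≡ 19 (mod 42)


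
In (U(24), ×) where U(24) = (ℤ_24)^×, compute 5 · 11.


Operation: multiplication mod 24
5 · 11 = (a × b) mod 24 with a = 5, b = 11

5 · 11 = 7


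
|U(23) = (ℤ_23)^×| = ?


U(n) is the group of units mod n; |U(n)| = φ(n)
|U(23)| = φ(23) = 22

|U(23) = (ℤ_23)^×| = 22


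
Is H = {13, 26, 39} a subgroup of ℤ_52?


Subgroup test for H = {13, 26, 39} in (ℤ_52, +):
(1) 0 ∈ H? No
(2) Closure: for all a,b ∈ H, (a+b) mod 52 ∈ H? No  [counterexample: 13 + 39 = 0 ∉ H]
(3) Inverses: for all a ∈ H, -a mod 52 ∈ H? Yes

No, H is not a subgroup of ℤ_52


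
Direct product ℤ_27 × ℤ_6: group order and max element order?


|ℤ_27 × ℤ_6| = 27 × 6 = 162
Max element order = lcm(27,6) = 54
Cyclic? No (gcd=3)

|ℤ_27×ℤ_6| = 162, max element order = 54


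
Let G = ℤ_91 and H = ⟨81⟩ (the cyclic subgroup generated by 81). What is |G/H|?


|⟨81⟩| = n / gcd(81, 91) = 91 / 1 = 91
H is normal (ℤ_91 is abelian).
|G/H| = |G| / |H| = 91 / 91 = 1

|G/H| = 1


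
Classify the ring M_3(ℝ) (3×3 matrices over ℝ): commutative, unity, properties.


Matrix multiplication is non-commutative for n ≥ 2; the identity matrix I is the unity; singular matrices give zero divisors, so not an integral domain
Commutative: No
Integral domain: No
Has unity: Yes

M_3(ℝ) (3×3 matrices over ℝ): Commutative=No, Unity=Yes


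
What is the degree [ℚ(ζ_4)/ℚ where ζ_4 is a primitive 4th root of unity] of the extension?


[ℚ(ζ_n):ℚ] = deg Φ_n(x) = φ(n). Here φ(4) = 2

[ℚ(ζ_4)/ℚ where ζ_4 is a primitive 4th root of unity] = 2


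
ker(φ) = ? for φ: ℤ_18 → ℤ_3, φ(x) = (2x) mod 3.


Kernel = preimage of identity
ker(φ) = {x ∈ ℤ_18 : 2x ≡ 0 (mod 3)}. Since 3 | 18, φ is well-defined. The kernel is the cyclic subgroup ⟨3⟩ of ℤ_18 (order 6), i.e. {0, 3, 6, 9, 12, 15}

ker(φ) = {0, 3, 6, 9, 12, 15}


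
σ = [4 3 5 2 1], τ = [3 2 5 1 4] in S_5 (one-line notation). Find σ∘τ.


σ∘τ: apply τ first, then σ
1 →τ 3 →σ 5
2 →τ 2 →σ 3
3 →τ 5 →σ 1
4 →τ 1 →σ 4
5 →τ 4 →σ 2

σ∘τ = [5 3 1 4 2]


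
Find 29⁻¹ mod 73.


Use the extended Euclidean algorithm to write 1 = 29·s + 73·t; then s mod 73 is the inverse.
Euclidean algorithm:
  29 = 0·73 + 29
  73 = 2·29 + 15
  29 = 1·15 + 14
  15 = 1·14 + 1
  14 = 14·1 + 0
gcd(29,73) = 1
Back-substitution gives: 29·(-5) + 73·(2) = 1
So 29⁻¹ ≡ -5 ≡ 68 (mod 73)
Check: 29 × 68 = 1972 ≡ 1 (mod 73) ✓

29⁻¹ ≡ 68 (mod 73)


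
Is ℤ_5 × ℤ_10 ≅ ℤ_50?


Comparing ℤ_5 × ℤ_10 and ℤ_50:
gcd(5,10) = 5 ≠ 1. Max element order in ℤ_5×ℤ_10 is lcm(5,10) = 10 < 50, so it has no element of order 50

No, ℤ_5 × ℤ_10 ≇ ℤ_50


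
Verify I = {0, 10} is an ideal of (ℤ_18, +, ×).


Check ideal conditions for I = {0, 10} in ℤ_18:
(1) I is an additive subgroup? No
(2) For r ∈ ℤ_18 and a ∈ I: r·a ∈ I? No  [counterexample: r=2, a=10, r·a mod 18 = 2 ∉ I]

No, I is not an ideal of ℤ_18


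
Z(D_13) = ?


Z(G) = {g ∈ G | gx = xg for all x ∈ G}
For odd n, Z(D_n) = {e}: no nontrivial rotation commutes with all reflections

Z(D_13) = {e}


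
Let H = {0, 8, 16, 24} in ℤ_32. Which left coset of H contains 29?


29 + H = {29 + h (mod 32) : h ∈ H}
29+0=29, 29+8=5, 29+16=13, 29+24=21
29 + H = {5, 13, 21, 29} = 5 + H

29 + H = {5, 13, 21, 29}


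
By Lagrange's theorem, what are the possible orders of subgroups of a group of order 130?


Lagrange's theorem: |H| divides |G|
|G| = 130
Divisors of 130: 1, 2, 5, 10, 13, 26, 65, 130

Possible subgroup orders: {1, 2, 5, 10, 13, 26, 65, 130}


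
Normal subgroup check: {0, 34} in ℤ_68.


H = {0, 34} in ℤ_68
ℤ_68 is abelian; every subgroup of an abelian group is normal

Yes, normal subgroup


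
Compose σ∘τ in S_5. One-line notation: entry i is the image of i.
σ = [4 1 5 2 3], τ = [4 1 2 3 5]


σ∘τ: apply τ first, then σ
1 →τ 4 →σ 2
2 →τ 1 →σ 4
3 →τ 2 →σ 1
4 →τ 3 →σ 5
5 →τ 5 →σ 3

σ∘τ = [2 4 1 5 3]


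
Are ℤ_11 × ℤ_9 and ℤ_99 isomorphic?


Comparing ℤ_11 × ℤ_9 and ℤ_99:
gcd(11,9) = 1, so ℤ_11 × ℤ_9 ≅ ℤ_99 (CRT)

Yes, ℤ_11 × ℤ_9 ≅ ℤ_99


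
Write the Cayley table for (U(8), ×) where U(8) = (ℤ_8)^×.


Elements: {1, 3, 5, 7}
Operation: multiplication mod 8
Entry (a, b) = (a × b) mod 8

Cayley table:
  | 1 | 3 | 5 | 7
1 | 1 | 3 | 5 | 7
3 | 3 | 1 | 7 | 5
5 | 5 | 7 | 1 | 3
7 | 7 | 5 | 3 | 1


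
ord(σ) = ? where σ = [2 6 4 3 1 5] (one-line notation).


Cycle decomposition: (1 2 6 5) (3 4)
Cycle lengths: 4, 2
Order = lcm(4, 2) = 4

ord(σ) = 4


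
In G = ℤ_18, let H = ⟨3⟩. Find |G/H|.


|⟨3⟩| = n / gcd(3, 18) = 18 / 3 = 6
H is normal (ℤ_18 is abelian).
|G/H| = |G| / |H| = 18 / 6 = 3

|G/H| = 3


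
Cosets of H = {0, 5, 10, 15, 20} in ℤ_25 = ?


H = {0, 5, 10, 15, 20}, |H| = 5
Number of cosets = |G|/|H| = 25/5 = 5
0 + H = {0, 5, 10, 15, 20}
1 + H = {1, 6, 11, 16, 21}
2 + H = {2, 7, 12, 17, 22}
3 + H = {3, 8, 13, 18, 23}
4 + H = {4, 9, 14, 19, 24}

Cosets: 0+H={0,5,10,15,20}; 1+H={1,6,11,16,21}; 2+H={2,7,12,17,22}; 3+H={3,8,13,18,23}; 4+H={4,9,14,19,24}


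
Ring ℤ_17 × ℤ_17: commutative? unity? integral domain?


Direct product ring; commutative with unity (1,1); but (1,0)·(0,1) = (0,0) gives zero divisors, so not an integral domain
Commutative: Yes
Integral domain: No
Has unity: Yes

ℤ_17 × ℤ_17: Commutative=Yes, Unity=Yes


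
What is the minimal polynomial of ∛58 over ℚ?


∛58 satisfies x³ - 58 = 0, irreducible over ℚ (no rational root; 58 is not a perfect cube)

Minimal polynomial: x³ - 58


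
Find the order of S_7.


|S_n| = n! (number of permutations of n symbols)
|S_7| = 7! = 5040

|S_7| = 5040


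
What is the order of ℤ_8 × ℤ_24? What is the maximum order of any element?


|ℤ_8 × ℤ_24| = 8 × 24 = 192
Max element order = lcm(8,24) = 24
Cyclic? No (gcd=8)

|ℤ_8×ℤ_24| = 192, max element order = 24


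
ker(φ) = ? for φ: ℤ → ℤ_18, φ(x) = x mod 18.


Kernel = preimage of identity
ker(φ) = {x ∈ ℤ : x ≡ 0 (mod 18)} = 18ℤ = {0, ±18, ±36, ...}

ker(φ) = 18ℤ


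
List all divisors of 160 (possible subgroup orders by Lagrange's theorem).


Lagrange's theorem: |H| divides |G|
|G| = 160
Divisors of 160: 1, 2, 4, 5, 8, 10, 16, 20, 32, 40, 80, 160

Possible subgroup orders: {1, 2, 4, 5, 8, 10, 16, 20, 32, 40, 80, 160}


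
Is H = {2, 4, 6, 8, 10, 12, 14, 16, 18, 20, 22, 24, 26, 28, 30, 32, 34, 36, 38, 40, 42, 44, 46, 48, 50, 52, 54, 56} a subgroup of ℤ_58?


Subgroup test for H = {2, 4, 6, 8, 10, 12, 14, 16, 18, 20, 22, 24, 26, 28, 30, 32, 34, 36, 38, 40, 42, 44, 46, 48, 50, 52, 54, 56} in (ℤ_58, +):
(1) 0 ∈ H? No
(2) Closure: for all a,b ∈ H, (a+b) mod 58 ∈ H? No  [counterexample: 2 + 56 = 0 ∉ H]
(3) Inverses: for all a ∈ H, -a mod 58 ∈ H? Yes

No, H is not a subgroup of ℤ_58


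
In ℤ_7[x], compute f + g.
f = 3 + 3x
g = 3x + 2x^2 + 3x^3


Add coefficients mod 7:
x^0: 3 + 0 = 3 (mod 7)
x^1: 3 + 3 = 6 (mod 7)
x^2: 0 + 2 = 2 (mod 7)
x^3: 0 + 3 = 3 (mod 7)
Result: 3 + 6x + 2x^2 + 3x^3

f + g = 3 + 6x + 2x^2 + 3x^3


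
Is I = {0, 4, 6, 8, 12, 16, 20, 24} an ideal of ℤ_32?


Check ideal conditions for I = {0, 4, 6, 8, 12, 16, 20, 24} in ℤ_32:
(1) I is an additive subgroup? No
(2) For r ∈ ℤ_32 and a ∈ I: r·a ∈ I? No  [counterexample: r=3, a=6, r·a mod 32 = 18 ∉ I]

No, I is not an ideal of ℤ_32


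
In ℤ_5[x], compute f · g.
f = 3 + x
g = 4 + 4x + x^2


Expand and collect like terms; reduce coefficients mod 5:
x^0: 3·4 = 12 ≡ 2 (mod 5)
x^1: 3·4 + 1·4 = 16 ≡ 1 (mod 5)
x^2: 3·1 + 1·4 = 7 ≡ 2 (mod 5)
x^3: 1·1 = 1 ≡ 1 (mod 5)
Result: 2 + x + 2x^2 + x^3

f · g = 2 + x + 2x^2 + x^3


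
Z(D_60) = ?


Z(G) = {g ∈ G | gx = xg for all x ∈ G}
For even n, Z(D_n) = {e, r^(n/2)}: the 180° rotation r^30 commutes with every reflection and rotation

Z(D_60) = {e, r^30}


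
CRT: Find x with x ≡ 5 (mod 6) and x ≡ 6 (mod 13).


m₁ = 6, m₂ = 13, gcd = 1, so CRT applies. M = m₁·m₂ = 78
Let M₁ = M/m₁ = 13, M₂ = M/m₂ = 6
Find y₁ ≡ M₁⁻¹ (mod m₁): 13⁻¹ ≡ 1 (mod 6)
Find y₂ ≡ M₂⁻¹ (mod m₂): 6⁻¹ ≡ 11 (mod 13)
x = a₁·M₁·y₁ + a₂·M₂·y₂ = 5·13·1 + 6·6·11 = 461
Reduce mod 78: x ≡ 71
Check: 71 mod 6 = 5 ✓, 71 mod 13 = 6 ✓

x ≡ 71 (mod 78)


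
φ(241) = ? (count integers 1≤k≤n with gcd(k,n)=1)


Factor n: 241 = 241
φ(n) = n · ∏(1 - 1/p) over distinct primes p | n
φ(241) = 241 · (1 - 1/241) = 240

φ(241) = 240


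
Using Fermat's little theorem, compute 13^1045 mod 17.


Fermat's little theorem: if p is prime and gcd(a,p)=1, then a^(p-1) ≡ 1 (mod p)
p = 17 is prime, gcd(13,17) = 1
Reduce exponent: 1045 mod 16 = 5
So 13^1045 ≡ 13^5 (mod 17)
13^5 mod 17 = 13

13^1045 ≡ 13 (mod 17)


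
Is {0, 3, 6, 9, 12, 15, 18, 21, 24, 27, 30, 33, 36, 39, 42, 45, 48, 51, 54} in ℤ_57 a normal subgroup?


H = {0, 3, 6, 9, 12, 15, 18, 21, 24, 27, 30, 33, 36, 39, 42, 45, 48, 51, 54} in ℤ_57
ℤ_57 is abelian; every subgroup of an abelian group is normal

Yes, normal subgroup


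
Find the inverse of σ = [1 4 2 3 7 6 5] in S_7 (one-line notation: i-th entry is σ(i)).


To find σ⁻¹, swap domain and range:
σ(1) = 1 → σ⁻¹(1) = 1
σ(2) = 4 → σ⁻¹(4) = 2
σ(3) = 2 → σ⁻¹(2) = 3
σ(4) = 3 → σ⁻¹(3) = 4
σ(5) = 7 → σ⁻¹(7) = 5
σ(6) = 6 → σ⁻¹(6) = 6
σ(7) = 5 → σ⁻¹(5) = 7

σ⁻¹ = [1 3 4 2 7 6 5]


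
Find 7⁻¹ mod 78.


Use the extended Euclidean algorithm to write 1 = 7·s + 78·t; then s mod 78 is the inverse.
Euclidean algorithm:
  7 = 0·78 + 7
  78 = 11·7 + 1
  7 = 7·1 + 0
gcd(7,78) = 1
Back-substitution gives: 7·(-11) + 78·(1) = 1
So 7⁻¹ ≡ -11 ≡ 67 (mod 78)
Check: 7 × 67 = 469 ≡ 1 (mod 78) ✓

7⁻¹ ≡ 67 (mod 78)


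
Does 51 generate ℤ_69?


g generates ℤ_n iff gcd(g, n) = 1
gcd(51, 69) = 3
Since gcd = 3 ≠ 1, ⟨51⟩ has order 23 < 69, so 51 is not a generator.

No, 51 does not generate ℤ_69


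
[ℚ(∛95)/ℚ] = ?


∛95 has minimal polynomial x³ - 95 (irreducible over ℚ since 95 is not a perfect cube)

[ℚ(∛95)/ℚ] = 3


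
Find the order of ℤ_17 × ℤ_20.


|A × B| = |A| · |B|
|ℤ_17 × ℤ_20| = 17 × 20 = 340

|ℤ_17 × ℤ_20| = 340


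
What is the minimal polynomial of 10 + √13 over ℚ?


Let α = 10 + √13. Then α - 10 = √13, so (α - 10)² = 13, giving α² - 20α + 87 = 0. Degree 2 and α ∉ ℚ, so this is the minimal polynomial.

Minimal polynomial: x² - 20x + 87


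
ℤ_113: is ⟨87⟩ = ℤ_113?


g generates ℤ_n iff gcd(g, n) = 1
gcd(87, 113) = 1
Since gcd = 1, 87 is a generator.

Yes, 87 generates ℤ_113


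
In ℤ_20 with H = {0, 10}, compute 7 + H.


7 + H = {7 + h (mod 20) : h ∈ H}
7+0=7, 7+10=17

7 + H = {7, 17}


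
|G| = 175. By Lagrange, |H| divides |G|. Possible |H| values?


Lagrange's theorem: |H| divides |G|
|G| = 175
Divisors of 175: 1, 5, 7, 25, 35, 175

Possible subgroup orders: {1, 5, 7, 25, 35, 175}


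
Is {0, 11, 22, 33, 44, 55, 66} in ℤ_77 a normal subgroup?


H = {0, 11, 22, 33, 44, 55, 66} in ℤ_77
ℤ_77 is abelian; every subgroup of an abelian group is normal

Yes, normal subgroup


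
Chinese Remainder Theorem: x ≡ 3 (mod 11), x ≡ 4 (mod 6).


m₁ = 11, m₂ = 6, gcd = 1, so CRT applies. M = m₁·m₂ = 66
Let M₁ = M/m₁ = 6, M₂ = M/m₂ = 11
Find y₁ ≡ M₁⁻¹ (mod m₁): 6⁻¹ ≡ 2 (mod 11)
Find y₂ ≡ M₂⁻¹ (mod m₂): 11⁻¹ ≡ 5 (mod 6)
x = a₁·M₁·y₁ + a₂·M₂·y₂ = 3·6·2 + 4·11·5 = 256
Reduce mod 66: x ≡ 58
Check: 58 mod 11 = 3 ✓, 58 mod 6 = 4 ✓

x ≡ 58 (mod 66)


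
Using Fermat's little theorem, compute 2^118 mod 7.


Fermat's little theorem: if p is prime and gcd(a,p)=1, then a^(p-1) ≡ 1 (mod p)
p = 7 is prime, gcd(2,7) = 1
Reduce exponent: 118 mod 6 = 4
So 2^118 ≡ 2^4 (mod 7)
2^4 mod 7 = 2

2^118 ≡ 2 (mod 7)


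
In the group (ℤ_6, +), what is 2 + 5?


Operation: addition mod 6
2 + 5 = (a + b) mod 6 with a = 2, b = 5

2 + 5 = 1


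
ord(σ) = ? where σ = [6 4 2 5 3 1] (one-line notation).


Cycle decomposition: (1 6) (2 4 5 3)
Cycle lengths: 2, 4
Order = lcm(2, 4) = 4

ord(σ) = 4


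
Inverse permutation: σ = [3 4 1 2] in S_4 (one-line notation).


To find σ⁻¹, swap domain and range:
σ(1) = 3 → σ⁻¹(3) = 1
σ(2) = 4 → σ⁻¹(4) = 2
σ(3) = 1 → σ⁻¹(1) = 3
σ(4) = 2 → σ⁻¹(2) = 4

σ⁻¹ = [3 4 1 2]


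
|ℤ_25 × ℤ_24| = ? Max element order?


|ℤ_25 × ℤ_24| = 25 × 24 = 600
Max element order = lcm(25,24) = 600
Cyclic? Yes (gcd=1)

|ℤ_25×ℤ_24| = 600, max element order = 600


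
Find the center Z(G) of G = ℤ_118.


Z(G) = {g ∈ G | gx = xg for all x ∈ G}
ℤ_118 is abelian, so Z(G) = G

Z(ℤ_118) = ℤ_118


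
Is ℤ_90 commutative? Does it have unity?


ℤ_90 is a commutative ring with unity 1; 90 = 2×45 is composite, so 2·45 ≡ 0 gives zero divisors (not an integral domain)
Commutative: Yes
Integral domain: No
Has unity: Yes

ℤ_90: Commutative=Yes, Unity=Yes


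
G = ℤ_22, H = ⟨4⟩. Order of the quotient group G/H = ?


|⟨4⟩| = n / gcd(4, 22) = 22 / 2 = 11
H is normal (ℤ_22 is abelian).
|G/H| = |G| / |H| = 22 / 11 = 2

|G/H| = 2


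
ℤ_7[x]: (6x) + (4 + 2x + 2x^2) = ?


Add coefficients mod 7:
x^0: 0 + 4 = 4 (mod 7)
x^1: 6 + 2 = 1 (mod 7)
x^2: 0 + 2 = 2 (mod 7)
Result: 4 + x + 2x^2

f + g = 4 + x + 2x^2


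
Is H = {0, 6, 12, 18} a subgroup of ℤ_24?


Subgroup test for H = {0, 6, 12, 18} in (ℤ_24, +):
(1) 0 ∈ H? Yes
(2) Closure: for all a,b ∈ H, (a+b) mod 24 ∈ H? Yes
(3) Inverses: for all a ∈ H, -a mod 24 ∈ H? Yes

Yes, H is a subgroup of ℤ_24


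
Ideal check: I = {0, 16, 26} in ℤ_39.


Check ideal conditions for I = {0, 16, 26} in ℤ_39:
(1) I is an additive subgroup? No
(2) For r ∈ ℤ_39 and a ∈ I: r·a ∈ I? No  [counterexample: r=2, a=16, r·a mod 39 = 32 ∉ I]

No, I is not an ideal of ℤ_39


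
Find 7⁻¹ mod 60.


Use the extended Euclidean algorithm to write 1 = 7·s + 60·t; then s mod 60 is the inverse.
Euclidean algorithm:
  7 = 0·60 + 7
  60 = 8·7 + 4
  7 = 1·4 + 3
  4 = 1·3 + 1
  3 = 3·1 + 0
gcd(7,60) = 1
Back-substitution gives: 7·(-17) + 60·(2) = 1
So 7⁻¹ ≡ -17 ≡ 43 (mod 60)
Check: 7 × 43 = 301 ≡ 1 (mod 60) ✓

7⁻¹ ≡ 43 (mod 60)


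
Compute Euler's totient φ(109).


Factor n: 109 = 109
φ(n) = n · ∏(1 - 1/p) over distinct primes p | n
φ(109) = 109 · (1 - 1/109) = 108

φ(109) = 108


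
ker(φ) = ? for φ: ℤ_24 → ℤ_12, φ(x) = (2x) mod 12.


Kernel = preimage of identity
ker(φ) = {x ∈ ℤ_24 : 2x ≡ 0 (mod 12)}. Since 12 | 24, φ is well-defined. The kernel is the cyclic subgroup ⟨6⟩ of ℤ_24 (order 4), i.e. {0, 6, 12, 18}

ker(φ) = {0, 6, 12, 18}


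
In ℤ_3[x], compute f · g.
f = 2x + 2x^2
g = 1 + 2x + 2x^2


Expand and collect like terms; reduce coefficients mod 3:
x^0: 0·1 = 0 ≡ 0 (mod 3)
x^1: 0·2 + 2·1 = 2 ≡ 2 (mod 3)
x^2: 0·2 + 2·2 + 2·1 = 6 ≡ 0 (mod 3)
x^3: 2·2 + 2·2 = 8 ≡ 2 (mod 3)
x^4: 2·2 = 4 ≡ 1 (mod 3)
Result: 2x + 2x^3 + x^4

f · g = 2x + 2x^3 + x^4


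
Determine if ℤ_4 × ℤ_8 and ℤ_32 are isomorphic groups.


Comparing ℤ_4 × ℤ_8 and ℤ_32:
gcd(4,8) = 4 ≠ 1. Max element order in ℤ_4×ℤ_8 is lcm(4,8) = 8 < 32, so it has no element of order 32

No, ℤ_4 × ℤ_8 ≇ ℤ_32


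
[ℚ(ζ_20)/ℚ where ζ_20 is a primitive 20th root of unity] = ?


[ℚ(ζ_n):ℚ] = deg Φ_n(x) = φ(n). Here φ(20) = 8

[ℚ(ζ_20)/ℚ where ζ_20 is a primitive 20th root of unity] = 8


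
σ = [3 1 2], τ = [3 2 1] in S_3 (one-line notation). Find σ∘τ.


σ∘τ: apply τ first, then σ
1 →τ 3 →σ 2
2 →τ 2 →σ 1
3 →τ 1 →σ 3

σ∘τ = [2 1 3]


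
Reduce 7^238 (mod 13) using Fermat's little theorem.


Fermat's little theorem: if p is prime and gcd(a,p)=1, then a^(p-1) ≡ 1 (mod p)
p = 13 is prime, gcd(7,13) = 1
Reduce exponent: 238 mod 12 = 10
So 7^238 ≡ 7^10 (mod 13)
7^10 mod 13 = 4

7^238 ≡ 4 (mod 13)


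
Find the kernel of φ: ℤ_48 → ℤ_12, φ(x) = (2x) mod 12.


Kernel = preimage of identity
ker(φ) = {x ∈ ℤ_48 : 2x ≡ 0 (mod 12)}. Since 12 | 48, φ is well-defined. The kernel is the cyclic subgroup ⟨6⟩ of ℤ_48 (order 8), i.e. {0, 6, 12, 18, 24, 30, 36, 42}

ker(φ) = {0, 6, 12, 18, 24, 30, 36, 42}


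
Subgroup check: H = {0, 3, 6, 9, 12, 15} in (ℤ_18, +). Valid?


Subgroup test for H = {0, 3, 6, 9, 12, 15} in (ℤ_18, +):
(1) 0 ∈ H? Yes
(2) Closure: for all a,b ∈ H, (a+b) mod 18 ∈ H? Yes
(3) Inverses: for all a ∈ H, -a mod 18 ∈ H? Yes

Yes, H is a subgroup of ℤ_18


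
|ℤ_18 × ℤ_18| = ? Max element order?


|ℤ_18 × ℤ_18| = 18 × 18 = 324
Max element order = lcm(18,18) = 18
Cyclic? No (gcd=18)

|ℤ_18×ℤ_18| = 324, max element order = 18


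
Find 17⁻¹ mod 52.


Use the extended Euclidean algorithm to write 1 = 17·s + 52·t; then s mod 52 is the inverse.
Euclidean algorithm:
  17 = 0·52 + 17
  52 = 3·17 + 1
  17 = 17·1 + 0
gcd(17,52) = 1
Back-substitution gives: 17·(-3) + 52·(1) = 1
So 17⁻¹ ≡ -3 ≡ 49 (mod 52)
Check: 17 × 49 = 833 ≡ 1 (mod 52) ✓

17⁻¹ ≡ 49 (mod 52)


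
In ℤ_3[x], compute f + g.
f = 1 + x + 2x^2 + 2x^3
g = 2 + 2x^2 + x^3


Add coefficients mod 3:
x^0: 1 + 2 = 0 (mod 3)
x^1: 1 + 0 = 1 (mod 3)
x^2: 2 + 2 = 1 (mod 3)
x^3: 2 + 1 = 0 (mod 3)
Result: x + x^2

f + g = x + x^2


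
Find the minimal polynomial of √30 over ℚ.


√30 satisfies x² - 30 = 0, irreducible over ℚ since 30 is squarefree

Minimal polynomial: x² - 30


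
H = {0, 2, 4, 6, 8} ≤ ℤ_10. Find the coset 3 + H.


3 + H = {3 + h (mod 10) : h ∈ H}
3+0=3, 3+2=5, 3+4=7, 3+6=9, 3+8=1
3 + H = {1, 3, 5, 7, 9} = 1 + H

3 + H = {1, 3, 5, 7, 9}


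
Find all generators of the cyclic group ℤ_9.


g generates ℤ_n iff gcd(g,n) = 1
Checking each g ∈ {1,...,8}:
gcd(1,9) = 1
gcd(2,9) = 1
gcd(3,9) = 3
gcd(4,9) = 1
gcd(5,9) = 1
gcd(6,9) = 3
gcd(7,9) = 1
gcd(8,9) = 1
Generators: {1, 2, 4, 5, 7, 8}
Number of generators = φ(9) = 6

Generators of ℤ_9 = {1, 2, 4, 5, 7, 8}


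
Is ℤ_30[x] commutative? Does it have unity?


ℤ_30 has zero divisors (2·15 ≡ 0), and these lift to constant zero divisors in ℤ_30[x]; so not an integral domain
Commutative: Yes
Integral domain: No
Has unity: Yes

ℤ_30[x]: Commutative=Yes, Unity=Yes


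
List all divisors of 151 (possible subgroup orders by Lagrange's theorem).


Lagrange's theorem: |H| divides |G|
|G| = 151
Divisors of 151: 1, 151

Possible subgroup orders: {1, 151}


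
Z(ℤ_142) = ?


Z(G) = {g ∈ G | gx = xg for all x ∈ G}
ℤ_142 is abelian, so Z(G) = G

Z(ℤ_142) = ℤ_142


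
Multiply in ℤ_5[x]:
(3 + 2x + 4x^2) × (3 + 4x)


Expand and collect like terms; reduce coefficients mod 5:
x^0: 3·3 = 9 ≡ 4 (mod 5)
x^1: 3·4 + 2·3 = 18 ≡ 3 (mod 5)
x^2: 2·4 + 4·3 = 20 ≡ 0 (mod 5)
x^3: 4·4 = 16 ≡ 1 (mod 5)
Result: 4 + 3x + x^3

f · g = 4 + 3x + x^3


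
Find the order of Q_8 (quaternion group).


Q_8 = {±1, ±i, ±j, ±k}
|Q_8| = 8

|Q_8 (quaternion group)| = 8


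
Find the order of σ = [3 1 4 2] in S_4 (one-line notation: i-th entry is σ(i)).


Cycle decomposition: (1 3 4 2)
Cycle lengths: 4
Order = lcm(4) = 4

ord(σ) = 4


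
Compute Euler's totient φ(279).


Factor n: 279 = 3^2 × 31
φ(n) = n · ∏(1 - 1/p) over distinct primes p | n
φ(279) = 279 · (1 - 1/3) · (1 - 1/31) = 180

φ(279) = 180


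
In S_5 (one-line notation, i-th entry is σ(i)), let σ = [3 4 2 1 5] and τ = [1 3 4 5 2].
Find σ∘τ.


σ∘τ: apply τ first, then σ
1 →τ 1 →σ 3
2 →τ 3 →σ 2
3 →τ 4 →σ 1
4 →τ 5 →σ 5
5 →τ 2 →σ 4

σ∘τ = [3 2 1 5 4]


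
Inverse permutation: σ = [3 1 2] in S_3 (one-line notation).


To find σ⁻¹, swap domain and range:
σ(1) = 3 → σ⁻¹(3) = 1
σ(2) = 1 → σ⁻¹(1) = 2
σ(3) = 2 → σ⁻¹(2) = 3

σ⁻¹ = [2 3 1]


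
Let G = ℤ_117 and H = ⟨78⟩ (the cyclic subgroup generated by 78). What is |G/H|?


|⟨78⟩| = n / gcd(78, 117) = 117 / 39 = 3
H is normal (ℤ_117 is abelian).
|G/H| = |G| / |H| = 117 / 3 = 39

|G/H| = 39


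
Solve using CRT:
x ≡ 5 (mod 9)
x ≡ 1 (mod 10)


m₁ = 9, m₂ = 10, gcd = 1, so CRT applies. M = m₁·m₂ = 90
Let M₁ = M/m₁ = 10, M₂ = M/m₂ = 9
Find y₁ ≡ M₁⁻¹ (mod m₁): 10⁻¹ ≡ 1 (mod 9)
Find y₂ ≡ M₂⁻¹ (mod m₂): 9⁻¹ ≡ 9 (mod 10)
x = a₁·M₁·y₁ + a₂·M₂·y₂ = 5·10·1 + 1·9·9 = 131
Reduce mod 90: x ≡ 41
Check: 41 mod 9 = 5 ✓, 41 mod 10 = 1 ✓

x ≡ 41 (mod 90)


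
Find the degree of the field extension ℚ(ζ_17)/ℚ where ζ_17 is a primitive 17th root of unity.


[ℚ(ζ_n):ℚ] = deg Φ_n(x) = φ(n). Here φ(17) = 16

[ℚ(ζ_17)/ℚ where ζ_17 is a primitive 17th root of unity] = 16


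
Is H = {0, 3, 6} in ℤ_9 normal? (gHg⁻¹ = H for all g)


H = {0, 3, 6} in ℤ_9
ℤ_9 is abelian; every subgroup of an abelian group is normal

Yes, normal subgroup


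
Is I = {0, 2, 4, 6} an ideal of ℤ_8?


Check ideal conditions for I = {0, 2, 4, 6} in ℤ_8:
(1) I is an additive subgroup? Yes
(2) For r ∈ ℤ_8 and a ∈ I: r·a ∈ I? Yes

Yes, I is an ideal of ℤ_8


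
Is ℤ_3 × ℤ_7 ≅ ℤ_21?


Comparing ℤ_3 × ℤ_7 and ℤ_21:
gcd(3,7) = 1, so ℤ_3 × ℤ_7 ≅ ℤ_21 (CRT)

Yes, ℤ_3 × ℤ_7 ≅ ℤ_21


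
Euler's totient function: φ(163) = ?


Factor n: 163 = 163
φ(n) = n · ∏(1 - 1/p) over distinct primes p | n
φ(163) = 163 · (1 - 1/163) = 162

φ(163) = 162


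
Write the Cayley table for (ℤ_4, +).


Elements: {0, 1, 2, 3}
Operation: addition mod 4
Entry (a, b) = (a + b) mod 4

Cayley table:
  | 0 | 1 | 2 | 3
0 | 0 | 1 | 2 | 3
1 | 1 | 2 | 3 | 0
2 | 2 | 3 | 0 | 1
3 | 3 | 0 | 1 | 2


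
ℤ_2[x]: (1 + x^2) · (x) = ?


Expand and collect like terms; reduce coefficients mod 2:
x^0: 1·0 = 0 ≡ 0 (mod 2)
x^1: 1·1 + 0·0 = 1 ≡ 1 (mod 2)
x^2: 0·1 + 1·0 = 0 ≡ 0 (mod 2)
x^3: 1·1 = 1 ≡ 1 (mod 2)
Result: x + x^3

f · g = x + x^3


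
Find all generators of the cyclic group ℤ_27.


g generates ℤ_n iff gcd(g,n) = 1
Prime factors of 27: 3
Generators are g ∈ {1,...,26} not divisible by any of these primes.
Generators: {1, 2, 4, 5, 7, 8, 10, 11, 13, 14, 16, 17, 19, 20, 22, 23, 25, 26}
Number of generators = φ(27) = 18

Generators of ℤ_27 = {1, 2, 4, 5, 7, 8, 10, 11, 13, 14, 16, 17, 19, 20, 22, 23, 25, 26}


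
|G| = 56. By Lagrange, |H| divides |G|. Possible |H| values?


Lagrange's theorem: |H| divides |G|
|G| = 56
Divisors of 56: 1, 2, 4, 7, 8, 14, 28, 56

Possible subgroup orders: {1, 2, 4, 7, 8, 14, 28, 56}


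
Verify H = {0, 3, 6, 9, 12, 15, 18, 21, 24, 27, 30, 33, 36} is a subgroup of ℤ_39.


Subgroup test for H = {0, 3, 6, 9, 12, 15, 18, 21, 24, 27, 30, 33, 36} in (ℤ_39, +):
(1) 0 ∈ H? Yes
(2) Closure: for all a,b ∈ H, (a+b) mod 39 ∈ H? Yes
(3) Inverses: for all a ∈ H, -a mod 39 ∈ H? Yes

Yes, H is a subgroup of ℤ_39


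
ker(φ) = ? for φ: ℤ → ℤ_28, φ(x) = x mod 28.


Kernel = preimage of identity
ker(φ) = {x ∈ ℤ : x ≡ 0 (mod 28)} = 28ℤ = {0, ±28, ±56, ...}

ker(φ) = 28ℤ


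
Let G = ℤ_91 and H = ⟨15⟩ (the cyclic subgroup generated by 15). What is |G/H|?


|⟨15⟩| = n / gcd(15, 91) = 91 / 1 = 91
H is normal (ℤ_91 is abelian).
|G/H| = |G| / |H| = 91 / 91 = 1

|G/H| = 1


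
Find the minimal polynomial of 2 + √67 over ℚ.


Let α = 2 + √67. Then α - 2 = √67, so (α - 2)² = 67, giving α² - 4α - 63 = 0. Degree 2 and α ∉ ℚ, so this is the minimal polynomial.

Minimal polynomial: x² - 4x - 63


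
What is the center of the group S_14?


Z(G) = {g ∈ G | gx = xg for all x ∈ G}
S_n is non-abelian for n ≥ 3; Z(S_14) is trivial

Z(S_14) = {e}


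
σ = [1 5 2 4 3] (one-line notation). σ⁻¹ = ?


To find σ⁻¹, swap domain and range:
σ(1) = 1 → σ⁻¹(1) = 1
σ(2) = 5 → σ⁻¹(5) = 2
σ(3) = 2 → σ⁻¹(2) = 3
σ(4) = 4 → σ⁻¹(4) = 4
σ(5) = 3 → σ⁻¹(3) = 5

σ⁻¹ = [1 3 5 4 2]


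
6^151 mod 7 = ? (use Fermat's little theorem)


Fermat's little theorem: if p is prime and gcd(a,p)=1, then a^(p-1) ≡ 1 (mod p)
p = 7 is prime, gcd(6,7) = 1
Reduce exponent: 151 mod 6 = 1
So 6^151 ≡ 6^1 (mod 7)
6^1 mod 7 = 6

6^151 ≡ 6 (mod 7)


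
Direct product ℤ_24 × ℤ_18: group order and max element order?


|ℤ_24 × ℤ_18| = 24 × 18 = 432
Max element order = lcm(24,18) = 72
Cyclic? No (gcd=6)

|ℤ_24×ℤ_18| = 432, max element order = 72


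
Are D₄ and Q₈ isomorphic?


Comparing D₄ and Q₈:
D₄ has 5 elements of order 2; Q₈ has only 1

No, D₄ ≇ Q₈


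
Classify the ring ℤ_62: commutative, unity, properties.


ℤ_62 is a commutative ring with unity 1; 62 = 2×31 is composite, so 2·31 ≡ 0 gives zero divisors (not an integral domain)
Commutative: Yes
Integral domain: No
Has unity: Yes

ℤ_62: Commutative=Yes, Unity=Yes


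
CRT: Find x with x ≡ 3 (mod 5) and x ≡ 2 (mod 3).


m₁ = 5, m₂ = 3, gcd = 1, so CRT applies. M = m₁·m₂ = 15
Let M₁ = M/m₁ = 3, M₂ = M/m₂ = 5
Find y₁ ≡ M₁⁻¹ (mod m₁): 3⁻¹ ≡ 2 (mod 5)
Find y₂ ≡ M₂⁻¹ (mod m₂): 5⁻¹ ≡ 2 (mod 3)
x = a₁·M₁·y₁ + a₂·M₂·y₂ = 3·3·2 + 2·5·2 = 38
Reduce mod 15: x ≡ 8
Check: 8 mod 5 = 3 ✓, 8 mod 3 = 2 ✓

x ≡ 8 (mod 15)


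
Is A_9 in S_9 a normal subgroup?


H = A_9 in S_9
A_9 has index 2 in S_9, and every subgroup of index 2 is normal

Yes, normal subgroup


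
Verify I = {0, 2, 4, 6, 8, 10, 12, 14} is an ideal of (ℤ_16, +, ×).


Check ideal conditions for I = {0, 2, 4, 6, 8, 10, 12, 14} in ℤ_16:
(1) I is an additive subgroup? Yes
(2) For r ∈ ℤ_16 and a ∈ I: r·a ∈ I? Yes

Yes, I is an ideal of ℤ_16


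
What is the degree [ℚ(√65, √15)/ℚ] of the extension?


[ℚ(√65,√15):ℚ] = [ℚ(√65,√15):ℚ(√65)]·[ℚ(√65):ℚ] = 2·2 = 4

[ℚ(√65, √15)/ℚ] = 4


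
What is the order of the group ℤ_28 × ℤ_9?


|A × B| = |A| · |B|
|ℤ_28 × ℤ_9| = 28 × 9 = 252

|ℤ_28 × ℤ_9| = 252


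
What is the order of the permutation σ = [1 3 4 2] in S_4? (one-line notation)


Cycle decomposition: (2 3 4)
Cycle lengths: 3
Order = lcm(3) = 3

ord(σ) = 3


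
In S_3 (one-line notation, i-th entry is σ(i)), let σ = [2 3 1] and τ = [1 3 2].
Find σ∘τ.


σ∘τ: apply τ first, then σ
1 →τ 1 →σ 2
2 →τ 3 →σ 1
3 →τ 2 →σ 3

σ∘τ = [2 1 3]


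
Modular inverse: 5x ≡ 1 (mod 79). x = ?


Use the extended Euclidean algorithm to write 1 = 5·s + 79·t; then s mod 79 is the inverse.
Euclidean algorithm:
  5 = 0·79 + 5
  79 = 15·5 + 4
  5 = 1·4 + 1
  4 = 4·1 + 0
gcd(5,79) = 1
Back-substitution gives: 5·(16) + 79·(-1) = 1
So 5⁻¹ ≡ 16 ≡ 16 (mod 79)
Check: 5 × 16 = 80 ≡ 1 (mod 79) ✓

5⁻¹ ≡ 16 (mod 79)


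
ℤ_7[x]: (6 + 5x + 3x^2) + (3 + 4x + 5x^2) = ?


Add coefficients mod 7:
x^0: 6 + 3 = 2 (mod 7)
x^1: 5 + 4 = 2 (mod 7)
x^2: 3 + 5 = 1 (mod 7)
Result: 2 + 2x + x^2

f + g = 2 + 2x + x^2


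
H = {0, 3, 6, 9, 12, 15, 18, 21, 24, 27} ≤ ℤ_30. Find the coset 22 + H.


22 + H = {22 + h (mod 30) : h ∈ H}
22+0=22, 22+3=25, 22+6=28, 22+9=1, 22+12=4, 22+15=7, 22+18=10, 22+21=13, 22+24=16, 22+27=19
22 + H = {1, 4, 7, 10, 13, 16, 19, 22, 25, 28} = 1 + H

22 + H = {1, 4, 7, 10, 13, 16, 19, 22, 25, 28}


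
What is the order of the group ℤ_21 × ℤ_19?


|A × B| = |A| · |B|
|ℤ_21 × ℤ_19| = 21 × 19 = 399

|ℤ_21 × ℤ_19| = 399


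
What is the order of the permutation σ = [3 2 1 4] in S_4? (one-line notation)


Cycle decomposition: (1 3)
Cycle lengths: 2
Order = lcm(2) = 2

ord(σ) = 2


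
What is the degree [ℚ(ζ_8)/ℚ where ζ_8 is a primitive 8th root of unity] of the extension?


[ℚ(ζ_n):ℚ] = deg Φ_n(x) = φ(n). Here φ(8) = 4

[ℚ(ζ_8)/ℚ where ζ_8 is a primitive 8th root of unity] = 4


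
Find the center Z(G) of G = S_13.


Z(G) = {g ∈ G | gx = xg for all x ∈ G}
S_n is non-abelian for n ≥ 3; Z(S_13) is trivial

Z(S_13) = {e}


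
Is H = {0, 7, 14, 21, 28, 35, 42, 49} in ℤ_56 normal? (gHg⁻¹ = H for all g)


H = {0, 7, 14, 21, 28, 35, 42, 49} in ℤ_56
ℤ_56 is abelian; every subgroup of an abelian group is normal

Yes, normal subgroup


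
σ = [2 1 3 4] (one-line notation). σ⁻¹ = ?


To find σ⁻¹, swap domain and range:
σ(1) = 2 → σ⁻¹(2) = 1
σ(2) = 1 → σ⁻¹(1) = 2
σ(3) = 3 → σ⁻¹(3) = 3
σ(4) = 4 → σ⁻¹(4) = 4

σ⁻¹ = [2 1 3 4]


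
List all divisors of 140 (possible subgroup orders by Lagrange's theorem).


Lagrange's theorem: |H| divides |G|
|G| = 140
Divisors of 140: 1, 2, 4, 5, 7, 10, 14, 20, 28, 35, 70, 140

Possible subgroup orders: {1, 2, 4, 5, 7, 10, 14, 20, 28, 35, 70, 140}


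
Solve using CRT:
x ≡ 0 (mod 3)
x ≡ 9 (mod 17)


m₁ = 3, m₂ = 17, gcd = 1, so CRT applies. M = m₁·m₂ = 51
Let M₁ = M/m₁ = 17, M₂ = M/m₂ = 3
Find y₁ ≡ M₁⁻¹ (mod m₁): 17⁻¹ ≡ 2 (mod 3)
Find y₂ ≡ M₂⁻¹ (mod m₂): 3⁻¹ ≡ 6 (mod 17)
x = a₁·M₁·y₁ + a₂·M₂·y₂ = 0·17·2 + 9·3·6 = 162
Reduce mod 51: x ≡ 9
Check: 9 mod 3 = 0 ✓, 9 mod 17 = 9 ✓

x ≡ 9 (mod 51)


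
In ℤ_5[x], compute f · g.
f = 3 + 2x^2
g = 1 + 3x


Expand and collect like terms; reduce coefficients mod 5:
x^0: 3·1 = 3 ≡ 3 (mod 5)
x^1: 3·3 + 0·1 = 9 ≡ 4 (mod 5)
x^2: 0·3 + 2·1 = 2 ≡ 2 (mod 5)
x^3: 2·3 = 6 ≡ 1 (mod 5)
Result: 3 + 4x + 2x^2 + x^3

f · g = 3 + 4x + 2x^2 + x^3


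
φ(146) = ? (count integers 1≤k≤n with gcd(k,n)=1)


Factor n: 146 = 2 × 73
φ(n) = n · ∏(1 - 1/p) over distinct primes p | n
φ(146) = 146 · (1 - 1/2) · (1 - 1/73) = 72

φ(146) = 72


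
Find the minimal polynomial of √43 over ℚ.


√43 satisfies x² - 43 = 0, irreducible over ℚ since 43 is squarefree

Minimal polynomial: x² - 43


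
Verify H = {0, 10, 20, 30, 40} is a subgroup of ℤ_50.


Subgroup test for H = {0, 10, 20, 30, 40} in (ℤ_50, +):
(1) 0 ∈ H? Yes
(2) Closure: for all a,b ∈ H, (a+b) mod 50 ∈ H? Yes
(3) Inverses: for all a ∈ H, -a mod 50 ∈ H? Yes

Yes, H is a subgroup of ℤ_50


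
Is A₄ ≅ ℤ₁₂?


Comparing A₄ and ℤ₁₂:
A₄ is non-abelian, ℤ₁₂ is abelian

No, A₄ ≇ ℤ₁₂


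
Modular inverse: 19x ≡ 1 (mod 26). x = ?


Use the extended Euclidean algorithm to write 1 = 19·s + 26·t; then s mod 26 is the inverse.
Euclidean algorithm:
  19 = 0·26 + 19
  26 = 1·19 + 7
  19 = 2·7 + 5
  7 = 1·5 + 2
  5 = 2·2 + 1
  2 = 2·1 + 0
gcd(19,26) = 1
Back-substitution gives: 19·(11) + 26·(-8) = 1
So 19⁻¹ ≡ 11 ≡ 11 (mod 26)
Check: 19 × 11 = 209 ≡ 1 (mod 26) ✓

19⁻¹ ≡ 11 (mod 26)


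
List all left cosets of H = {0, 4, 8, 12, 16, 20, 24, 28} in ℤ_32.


H = {0, 4, 8, 12, 16, 20, 24, 28}, |H| = 8
Number of cosets = |G|/|H| = 32/8 = 4
0 + H = {0, 4, 8, 12, 16, 20, 24, 28}
1 + H = {1, 5, 9, 13, 17, 21, 25, 29}
2 + H = {2, 6, 10, 14, 18, 22, 26, 30}
3 + H = {3, 7, 11, 15, 19, 23, 27, 31}

Cosets: 0+H={0,4,8,12,16,20,24,28}; 1+H={1,5,9,13,17,21,25,29}; 2+H={2,6,10,14,18,22,26,30}; 3+H={3,7,11,15,19,23,27,31}


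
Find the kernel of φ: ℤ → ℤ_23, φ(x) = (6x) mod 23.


Kernel = preimage of identity
ker(φ) = {x ∈ ℤ : 6x ≡ 0 (mod 23)}. gcd(6,23) = 1, so 6x ≡ 0 (mod 23) ⟺ x ≡ 0 (mod 23/1 = 23). Hence ker(φ) = 23ℤ

ker(φ) = 23ℤ


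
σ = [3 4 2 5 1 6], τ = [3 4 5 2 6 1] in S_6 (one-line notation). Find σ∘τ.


σ∘τ: apply τ first, then σ
1 →τ 3 →σ 2
2 →τ 4 →σ 5
3 →τ 5 →σ 1
4 →τ 2 →σ 4
5 →τ 6 →σ 6
6 →τ 1 →σ 3

σ∘τ = [2 5 1 4 6 3]


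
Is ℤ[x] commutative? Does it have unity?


Polynomial ring over ℤ (an integral domain) is a commutative integral domain with unity 1
Commutative: Yes
Integral domain: Yes
Has unity: Yes

ℤ[x]: Commutative=Yes, Unity=Yes


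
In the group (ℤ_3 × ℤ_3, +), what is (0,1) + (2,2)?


Operation: componentwise addition mod (3, 3)
(0,1) + (2,2) = ((a₁+b₁) mod 3, (a₂+b₂) mod 3) with a = (0,1), b = (2,2)

(0,1) + (2,2) = (2,0)
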